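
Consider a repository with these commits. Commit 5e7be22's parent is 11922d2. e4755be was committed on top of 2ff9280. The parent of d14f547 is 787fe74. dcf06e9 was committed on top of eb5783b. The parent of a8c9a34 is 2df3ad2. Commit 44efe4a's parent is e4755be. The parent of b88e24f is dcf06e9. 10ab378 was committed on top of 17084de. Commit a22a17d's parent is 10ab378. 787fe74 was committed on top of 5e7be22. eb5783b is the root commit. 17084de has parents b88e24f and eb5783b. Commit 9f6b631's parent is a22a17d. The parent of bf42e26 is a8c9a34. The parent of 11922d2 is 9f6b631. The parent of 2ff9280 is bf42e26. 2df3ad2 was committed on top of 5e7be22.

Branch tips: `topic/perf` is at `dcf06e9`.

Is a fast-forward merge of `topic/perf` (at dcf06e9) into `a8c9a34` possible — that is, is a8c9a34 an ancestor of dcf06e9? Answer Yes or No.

A fast-forward from a8c9a34 to dcf06e9 is possible iff a8c9a34 is an ancestor of dcf06e9.
Ancestors of dcf06e9: {dcf06e9, eb5783b}.
a8c9a34 is not among them, so fast-forward is not possible.

No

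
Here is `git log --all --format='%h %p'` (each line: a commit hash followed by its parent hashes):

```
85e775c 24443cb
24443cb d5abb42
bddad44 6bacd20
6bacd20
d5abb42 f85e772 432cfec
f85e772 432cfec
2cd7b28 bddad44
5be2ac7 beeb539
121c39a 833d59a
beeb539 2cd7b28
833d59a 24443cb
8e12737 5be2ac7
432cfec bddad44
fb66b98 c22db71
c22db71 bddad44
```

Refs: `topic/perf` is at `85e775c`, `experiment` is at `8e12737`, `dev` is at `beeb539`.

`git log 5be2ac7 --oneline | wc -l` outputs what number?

Walking parent pointers from 5be2ac7: reachable set = {2cd7b28, 5be2ac7, 6bacd20, bddad44, beeb539}.
That is 5 commits.

5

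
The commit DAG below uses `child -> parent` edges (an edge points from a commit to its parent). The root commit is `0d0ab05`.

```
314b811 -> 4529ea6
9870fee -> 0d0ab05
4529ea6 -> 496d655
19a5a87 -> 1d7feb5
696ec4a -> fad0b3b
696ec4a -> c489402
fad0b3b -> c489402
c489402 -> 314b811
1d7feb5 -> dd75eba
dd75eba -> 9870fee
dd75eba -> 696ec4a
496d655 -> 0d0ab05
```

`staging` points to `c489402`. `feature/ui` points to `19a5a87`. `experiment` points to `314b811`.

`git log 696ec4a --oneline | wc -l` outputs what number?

Walking parent pointers from 696ec4a: reachable set = {0d0ab05, 314b811, 4529ea6, 496d655, 696ec4a, c489402, fad0b3b}.
That is 7 commits.

7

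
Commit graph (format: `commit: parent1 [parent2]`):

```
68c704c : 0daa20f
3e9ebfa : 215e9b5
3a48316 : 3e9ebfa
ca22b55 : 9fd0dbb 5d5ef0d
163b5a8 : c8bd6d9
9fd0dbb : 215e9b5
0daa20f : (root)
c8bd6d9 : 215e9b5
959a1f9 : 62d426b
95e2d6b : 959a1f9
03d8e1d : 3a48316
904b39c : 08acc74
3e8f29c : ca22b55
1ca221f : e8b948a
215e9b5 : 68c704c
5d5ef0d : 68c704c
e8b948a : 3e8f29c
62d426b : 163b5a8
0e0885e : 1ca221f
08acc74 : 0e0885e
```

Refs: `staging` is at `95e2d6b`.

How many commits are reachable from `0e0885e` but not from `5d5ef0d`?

7

Reachable from 0e0885e: {0daa20f, 0e0885e, 1ca221f, 215e9b5, 3e8f29c, 5d5ef0d, 68c704c, 9fd0dbb, ca22b55, e8b948a}.
Reachable from 5d5ef0d: {0daa20f, 5d5ef0d, 68c704c}.
In 0e0885e's history but not 5d5ef0d's: {0e0885e, 1ca221f, 215e9b5, 3e8f29c, 9fd0dbb, ca22b55, e8b948a} — 7 commits.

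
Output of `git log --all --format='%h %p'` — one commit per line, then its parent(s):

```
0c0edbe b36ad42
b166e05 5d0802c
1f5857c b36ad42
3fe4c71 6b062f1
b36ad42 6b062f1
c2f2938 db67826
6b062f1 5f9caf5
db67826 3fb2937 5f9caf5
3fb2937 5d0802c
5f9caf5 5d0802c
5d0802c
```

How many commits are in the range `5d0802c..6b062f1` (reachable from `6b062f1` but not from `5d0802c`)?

Reachable from 6b062f1: {5d0802c, 5f9caf5, 6b062f1}.
Reachable from 5d0802c: {5d0802c}.
In 6b062f1's history but not 5d0802c's: {5f9caf5, 6b062f1} — 2 commits.

2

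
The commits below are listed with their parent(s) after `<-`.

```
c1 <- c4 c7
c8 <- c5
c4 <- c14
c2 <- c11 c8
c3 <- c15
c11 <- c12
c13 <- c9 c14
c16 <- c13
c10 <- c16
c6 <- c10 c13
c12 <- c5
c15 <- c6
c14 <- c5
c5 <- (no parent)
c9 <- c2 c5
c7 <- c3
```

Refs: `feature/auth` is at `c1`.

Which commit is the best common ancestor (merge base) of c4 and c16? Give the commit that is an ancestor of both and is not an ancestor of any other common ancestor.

c14

Ancestors of c4: {c14, c4, c5}.
Ancestors of c16: {c11, c12, c13, c14, c16, c2, c5, c8, c9}.
Common ancestors: {c14, c5}.
Among these, c14 is not an ancestor of any other common ancestor — it is the merge base.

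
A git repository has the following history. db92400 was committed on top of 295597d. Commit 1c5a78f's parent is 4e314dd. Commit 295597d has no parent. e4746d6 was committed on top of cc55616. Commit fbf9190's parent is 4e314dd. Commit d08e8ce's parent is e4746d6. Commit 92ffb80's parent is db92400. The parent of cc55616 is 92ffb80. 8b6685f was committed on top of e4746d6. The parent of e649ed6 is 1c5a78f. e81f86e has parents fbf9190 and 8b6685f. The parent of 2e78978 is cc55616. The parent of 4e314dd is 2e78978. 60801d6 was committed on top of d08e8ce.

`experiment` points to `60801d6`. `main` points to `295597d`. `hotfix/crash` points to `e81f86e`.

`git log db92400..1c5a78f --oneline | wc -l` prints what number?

5

Reachable from 1c5a78f: {1c5a78f, 295597d, 2e78978, 4e314dd, 92ffb80, cc55616, db92400}.
Reachable from db92400: {295597d, db92400}.
In 1c5a78f's history but not db92400's: {1c5a78f, 2e78978, 4e314dd, 92ffb80, cc55616} — 5 commits.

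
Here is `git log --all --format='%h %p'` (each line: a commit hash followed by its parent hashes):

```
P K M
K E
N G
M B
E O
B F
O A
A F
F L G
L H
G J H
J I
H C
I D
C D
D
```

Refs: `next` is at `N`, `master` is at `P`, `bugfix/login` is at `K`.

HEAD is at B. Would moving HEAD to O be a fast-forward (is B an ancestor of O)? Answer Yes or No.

No

A fast-forward from B to O is possible iff B is an ancestor of O.
Ancestors of O: {A, C, D, F, G, H, I, J, L, O}.
B is not among them, so fast-forward is not possible.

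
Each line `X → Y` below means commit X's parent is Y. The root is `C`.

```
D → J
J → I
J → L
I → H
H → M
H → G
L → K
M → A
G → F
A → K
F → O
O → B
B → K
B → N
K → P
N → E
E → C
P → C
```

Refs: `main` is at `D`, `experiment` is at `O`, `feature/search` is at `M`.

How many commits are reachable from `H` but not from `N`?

Reachable from H: {A, B, C, E, F, G, H, K, M, N, O, P}.
Reachable from N: {C, E, N}.
In H's history but not N's: {A, B, F, G, H, K, M, O, P} — 9 commits.

9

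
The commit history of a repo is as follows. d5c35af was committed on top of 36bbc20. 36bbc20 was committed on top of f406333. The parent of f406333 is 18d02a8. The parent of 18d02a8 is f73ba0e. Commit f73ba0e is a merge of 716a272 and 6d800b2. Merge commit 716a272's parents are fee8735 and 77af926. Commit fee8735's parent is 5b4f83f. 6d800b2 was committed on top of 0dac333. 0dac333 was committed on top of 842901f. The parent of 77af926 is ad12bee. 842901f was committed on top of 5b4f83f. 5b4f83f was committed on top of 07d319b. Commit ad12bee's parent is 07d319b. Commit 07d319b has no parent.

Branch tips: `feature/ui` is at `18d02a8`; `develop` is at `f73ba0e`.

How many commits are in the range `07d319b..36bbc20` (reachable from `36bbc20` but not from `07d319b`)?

12

Reachable from 36bbc20: {07d319b, 0dac333, 18d02a8, 36bbc20, 5b4f83f, 6d800b2, 716a272, 77af926, 842901f, ad12bee, f406333, f73ba0e, fee8735}.
Reachable from 07d319b: {07d319b}.
In 36bbc20's history but not 07d319b's: {0dac333, 18d02a8, 36bbc20, 5b4f83f, 6d800b2, 716a272, 77af926, 842901f, ad12bee, f406333, f73ba0e, fee8735} — 12 commits.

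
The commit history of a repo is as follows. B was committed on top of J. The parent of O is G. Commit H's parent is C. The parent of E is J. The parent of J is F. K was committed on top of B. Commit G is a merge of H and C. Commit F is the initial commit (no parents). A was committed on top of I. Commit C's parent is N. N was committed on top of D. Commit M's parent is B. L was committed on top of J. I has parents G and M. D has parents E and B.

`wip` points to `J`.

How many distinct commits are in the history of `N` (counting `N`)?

Walking parent pointers from N: reachable set = {B, D, E, F, J, N}.
That is 6 commits.

6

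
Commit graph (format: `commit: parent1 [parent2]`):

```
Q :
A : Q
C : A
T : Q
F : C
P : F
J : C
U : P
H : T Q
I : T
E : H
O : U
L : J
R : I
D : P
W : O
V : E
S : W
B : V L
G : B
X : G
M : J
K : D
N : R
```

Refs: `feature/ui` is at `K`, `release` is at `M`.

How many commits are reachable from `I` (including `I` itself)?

Walking parent pointers from I: reachable set = {I, Q, T}.
That is 3 commits.

3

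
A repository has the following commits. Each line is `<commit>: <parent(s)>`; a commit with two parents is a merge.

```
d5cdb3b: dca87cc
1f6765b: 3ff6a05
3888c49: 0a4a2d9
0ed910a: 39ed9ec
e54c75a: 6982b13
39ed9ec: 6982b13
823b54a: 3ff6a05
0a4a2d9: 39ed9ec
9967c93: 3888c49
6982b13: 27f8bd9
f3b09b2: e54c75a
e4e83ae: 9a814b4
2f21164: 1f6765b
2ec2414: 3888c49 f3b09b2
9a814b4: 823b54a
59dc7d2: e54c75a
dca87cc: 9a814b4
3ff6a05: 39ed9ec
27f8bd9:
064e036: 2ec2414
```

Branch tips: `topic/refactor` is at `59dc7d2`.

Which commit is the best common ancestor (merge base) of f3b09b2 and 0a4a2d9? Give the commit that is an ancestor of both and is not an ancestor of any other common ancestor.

6982b13

Ancestors of f3b09b2: {27f8bd9, 6982b13, e54c75a, f3b09b2}.
Ancestors of 0a4a2d9: {0a4a2d9, 27f8bd9, 39ed9ec, 6982b13}.
Common ancestors: {27f8bd9, 6982b13}.
Among these, 6982b13 is not an ancestor of any other common ancestor — it is the merge base.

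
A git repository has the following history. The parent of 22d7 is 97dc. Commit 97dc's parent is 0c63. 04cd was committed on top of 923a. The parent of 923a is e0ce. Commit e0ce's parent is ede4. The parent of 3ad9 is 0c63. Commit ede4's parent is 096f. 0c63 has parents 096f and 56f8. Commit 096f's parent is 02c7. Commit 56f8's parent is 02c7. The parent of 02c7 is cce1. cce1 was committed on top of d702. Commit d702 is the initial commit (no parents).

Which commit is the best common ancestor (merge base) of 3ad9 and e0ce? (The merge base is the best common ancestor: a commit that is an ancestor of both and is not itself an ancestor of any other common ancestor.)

Ancestors of 3ad9: {02c7, 096f, 0c63, 3ad9, 56f8, cce1, d702}.
Ancestors of e0ce: {02c7, 096f, cce1, d702, e0ce, ede4}.
Common ancestors: {02c7, 096f, cce1, d702}.
Among these, 096f is not an ancestor of any other common ancestor — it is the merge base.

096f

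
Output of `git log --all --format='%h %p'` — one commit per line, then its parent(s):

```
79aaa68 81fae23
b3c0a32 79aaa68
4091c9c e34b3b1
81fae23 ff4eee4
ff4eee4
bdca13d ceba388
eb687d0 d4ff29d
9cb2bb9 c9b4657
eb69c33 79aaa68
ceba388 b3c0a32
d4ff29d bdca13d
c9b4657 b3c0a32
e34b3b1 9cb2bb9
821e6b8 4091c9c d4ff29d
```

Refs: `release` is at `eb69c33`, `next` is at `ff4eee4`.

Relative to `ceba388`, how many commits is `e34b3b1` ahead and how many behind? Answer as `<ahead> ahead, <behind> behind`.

3 ahead, 1 behind

Reachable from e34b3b1: {79aaa68, 81fae23, 9cb2bb9, b3c0a32, c9b4657, e34b3b1, ff4eee4}.
Reachable from ceba388: {79aaa68, 81fae23, b3c0a32, ceba388, ff4eee4}.
Only in e34b3b1's history (ahead): {9cb2bb9, c9b4657, e34b3b1} — 3.
Only in ceba388's history (behind): {ceba388} — 1.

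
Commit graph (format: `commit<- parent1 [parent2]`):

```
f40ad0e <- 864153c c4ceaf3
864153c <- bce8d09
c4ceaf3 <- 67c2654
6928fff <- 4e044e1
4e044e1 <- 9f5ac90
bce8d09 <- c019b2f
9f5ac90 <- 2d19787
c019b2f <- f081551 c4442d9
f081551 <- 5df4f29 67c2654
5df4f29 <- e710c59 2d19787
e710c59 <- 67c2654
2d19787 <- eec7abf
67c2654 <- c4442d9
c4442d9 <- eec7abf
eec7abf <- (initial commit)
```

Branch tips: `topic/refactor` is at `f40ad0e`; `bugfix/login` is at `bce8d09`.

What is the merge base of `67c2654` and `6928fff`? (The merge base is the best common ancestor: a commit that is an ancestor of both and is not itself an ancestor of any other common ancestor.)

Ancestors of 67c2654: {67c2654, c4442d9, eec7abf}.
Ancestors of 6928fff: {2d19787, 4e044e1, 6928fff, 9f5ac90, eec7abf}.
Common ancestors: {eec7abf}.
The only common ancestor is eec7abf, so it is the merge base.

eec7abf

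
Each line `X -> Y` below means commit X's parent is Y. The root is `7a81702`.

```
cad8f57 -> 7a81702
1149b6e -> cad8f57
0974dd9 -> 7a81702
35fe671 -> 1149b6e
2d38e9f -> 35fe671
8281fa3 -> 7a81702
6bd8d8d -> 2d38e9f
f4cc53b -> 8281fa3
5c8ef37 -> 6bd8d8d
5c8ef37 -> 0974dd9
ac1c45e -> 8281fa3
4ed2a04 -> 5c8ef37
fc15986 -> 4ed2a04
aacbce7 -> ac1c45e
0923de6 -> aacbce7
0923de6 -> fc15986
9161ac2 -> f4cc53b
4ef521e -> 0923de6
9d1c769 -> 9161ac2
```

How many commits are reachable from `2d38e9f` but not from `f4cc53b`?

Reachable from 2d38e9f: {1149b6e, 2d38e9f, 35fe671, 7a81702, cad8f57}.
Reachable from f4cc53b: {7a81702, 8281fa3, f4cc53b}.
In 2d38e9f's history but not f4cc53b's: {1149b6e, 2d38e9f, 35fe671, cad8f57} — 4 commits.

4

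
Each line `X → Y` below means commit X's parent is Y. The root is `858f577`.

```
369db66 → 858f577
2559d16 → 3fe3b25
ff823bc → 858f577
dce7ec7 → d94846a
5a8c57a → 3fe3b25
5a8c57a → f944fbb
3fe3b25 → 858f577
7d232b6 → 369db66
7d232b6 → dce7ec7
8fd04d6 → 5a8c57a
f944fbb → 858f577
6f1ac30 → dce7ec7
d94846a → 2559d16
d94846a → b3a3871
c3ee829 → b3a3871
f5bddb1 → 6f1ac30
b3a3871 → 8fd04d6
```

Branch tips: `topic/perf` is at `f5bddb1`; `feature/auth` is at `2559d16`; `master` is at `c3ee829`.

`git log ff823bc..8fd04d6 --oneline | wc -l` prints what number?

Reachable from 8fd04d6: {3fe3b25, 5a8c57a, 858f577, 8fd04d6, f944fbb}.
Reachable from ff823bc: {858f577, ff823bc}.
In 8fd04d6's history but not ff823bc's: {3fe3b25, 5a8c57a, 8fd04d6, f944fbb} — 4 commits.

4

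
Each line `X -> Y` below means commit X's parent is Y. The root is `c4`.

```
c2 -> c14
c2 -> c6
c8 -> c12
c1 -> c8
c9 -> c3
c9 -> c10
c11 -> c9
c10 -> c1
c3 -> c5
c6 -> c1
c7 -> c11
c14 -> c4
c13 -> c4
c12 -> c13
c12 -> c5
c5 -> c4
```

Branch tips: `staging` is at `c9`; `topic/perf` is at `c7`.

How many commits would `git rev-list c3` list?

Walking parent pointers from c3: reachable set = {c3, c4, c5}.
That is 3 commits.

3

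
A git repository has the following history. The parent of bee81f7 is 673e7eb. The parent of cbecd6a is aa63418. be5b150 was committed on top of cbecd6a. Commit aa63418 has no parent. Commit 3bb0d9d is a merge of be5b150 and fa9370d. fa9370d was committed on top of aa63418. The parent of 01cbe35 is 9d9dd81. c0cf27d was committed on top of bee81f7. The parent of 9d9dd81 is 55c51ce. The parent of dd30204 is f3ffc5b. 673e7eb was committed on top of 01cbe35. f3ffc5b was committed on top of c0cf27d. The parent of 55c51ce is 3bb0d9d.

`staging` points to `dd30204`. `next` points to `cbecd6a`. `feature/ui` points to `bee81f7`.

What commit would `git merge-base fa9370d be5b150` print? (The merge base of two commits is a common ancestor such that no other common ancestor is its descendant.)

aa63418

Ancestors of fa9370d: {aa63418, fa9370d}.
Ancestors of be5b150: {aa63418, be5b150, cbecd6a}.
Common ancestors: {aa63418}.
The only common ancestor is aa63418, so it is the merge base.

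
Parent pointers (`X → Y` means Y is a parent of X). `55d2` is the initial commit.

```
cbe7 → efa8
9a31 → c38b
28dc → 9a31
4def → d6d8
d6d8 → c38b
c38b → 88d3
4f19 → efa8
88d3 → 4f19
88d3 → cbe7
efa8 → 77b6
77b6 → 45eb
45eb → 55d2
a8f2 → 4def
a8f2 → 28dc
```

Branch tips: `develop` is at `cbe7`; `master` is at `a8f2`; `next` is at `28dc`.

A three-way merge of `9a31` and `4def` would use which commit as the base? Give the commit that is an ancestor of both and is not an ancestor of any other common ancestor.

c38b

Ancestors of 9a31: {45eb, 4f19, 55d2, 77b6, 88d3, 9a31, c38b, cbe7, efa8}.
Ancestors of 4def: {45eb, 4def, 4f19, 55d2, 77b6, 88d3, c38b, cbe7, d6d8, efa8}.
Common ancestors: {45eb, 4f19, 55d2, 77b6, 88d3, c38b, cbe7, efa8}.
Among these, c38b is not an ancestor of any other common ancestor — it is the merge base.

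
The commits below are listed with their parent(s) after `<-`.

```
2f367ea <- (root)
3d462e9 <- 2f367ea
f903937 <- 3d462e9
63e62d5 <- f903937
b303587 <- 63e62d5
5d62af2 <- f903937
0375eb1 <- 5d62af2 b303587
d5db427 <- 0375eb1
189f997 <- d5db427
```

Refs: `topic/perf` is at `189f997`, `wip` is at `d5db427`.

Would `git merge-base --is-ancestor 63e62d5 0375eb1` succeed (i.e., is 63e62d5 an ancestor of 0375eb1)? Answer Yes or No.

Yes

Ancestors of 0375eb1 (commits reachable by following parents): {0375eb1, 2f367ea, 3d462e9, 5d62af2, 63e62d5, b303587, f903937}.
63e62d5 is in that set, so it is an ancestor of 0375eb1.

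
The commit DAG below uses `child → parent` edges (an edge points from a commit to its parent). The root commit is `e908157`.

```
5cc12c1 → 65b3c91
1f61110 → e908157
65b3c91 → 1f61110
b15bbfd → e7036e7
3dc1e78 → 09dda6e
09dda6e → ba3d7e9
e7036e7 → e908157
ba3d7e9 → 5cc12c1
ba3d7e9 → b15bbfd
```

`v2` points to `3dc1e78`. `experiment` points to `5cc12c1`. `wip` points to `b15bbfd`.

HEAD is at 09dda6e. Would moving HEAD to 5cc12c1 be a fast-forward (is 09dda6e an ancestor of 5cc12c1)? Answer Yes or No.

A fast-forward from 09dda6e to 5cc12c1 is possible iff 09dda6e is an ancestor of 5cc12c1.
Ancestors of 5cc12c1: {1f61110, 5cc12c1, 65b3c91, e908157}.
09dda6e is not among them, so fast-forward is not possible.

No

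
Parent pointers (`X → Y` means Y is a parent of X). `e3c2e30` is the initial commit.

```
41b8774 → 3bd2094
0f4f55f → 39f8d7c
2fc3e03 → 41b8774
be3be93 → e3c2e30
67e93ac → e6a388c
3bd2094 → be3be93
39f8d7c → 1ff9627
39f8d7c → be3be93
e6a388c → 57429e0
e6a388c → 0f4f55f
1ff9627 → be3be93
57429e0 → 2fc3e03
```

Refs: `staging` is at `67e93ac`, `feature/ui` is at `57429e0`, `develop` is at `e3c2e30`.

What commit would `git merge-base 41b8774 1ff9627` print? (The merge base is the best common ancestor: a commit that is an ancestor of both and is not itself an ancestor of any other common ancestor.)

be3be93

Ancestors of 41b8774: {3bd2094, 41b8774, be3be93, e3c2e30}.
Ancestors of 1ff9627: {1ff9627, be3be93, e3c2e30}.
Common ancestors: {be3be93, e3c2e30}.
Among these, be3be93 is not an ancestor of any other common ancestor — it is the merge base.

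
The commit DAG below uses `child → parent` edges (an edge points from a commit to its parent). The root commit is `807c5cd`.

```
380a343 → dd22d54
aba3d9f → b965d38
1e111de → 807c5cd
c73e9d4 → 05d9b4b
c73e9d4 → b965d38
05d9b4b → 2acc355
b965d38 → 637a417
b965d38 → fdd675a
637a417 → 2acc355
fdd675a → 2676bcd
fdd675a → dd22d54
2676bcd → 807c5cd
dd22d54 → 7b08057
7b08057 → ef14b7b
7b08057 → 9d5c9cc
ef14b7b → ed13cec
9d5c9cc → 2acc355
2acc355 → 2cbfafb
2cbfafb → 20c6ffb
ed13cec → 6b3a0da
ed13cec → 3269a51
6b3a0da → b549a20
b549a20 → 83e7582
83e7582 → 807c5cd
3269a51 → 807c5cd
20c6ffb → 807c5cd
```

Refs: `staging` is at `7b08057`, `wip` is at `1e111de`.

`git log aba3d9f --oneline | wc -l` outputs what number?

Walking parent pointers from aba3d9f: reachable set = {20c6ffb, 2676bcd, 2acc355, 2cbfafb, 3269a51, 637a417, 6b3a0da, 7b08057, 807c5cd, 83e7582, 9d5c9cc, aba3d9f, b549a20, b965d38, dd22d54, ed13cec, ef14b7b, fdd675a}.
That is 18 commits.

18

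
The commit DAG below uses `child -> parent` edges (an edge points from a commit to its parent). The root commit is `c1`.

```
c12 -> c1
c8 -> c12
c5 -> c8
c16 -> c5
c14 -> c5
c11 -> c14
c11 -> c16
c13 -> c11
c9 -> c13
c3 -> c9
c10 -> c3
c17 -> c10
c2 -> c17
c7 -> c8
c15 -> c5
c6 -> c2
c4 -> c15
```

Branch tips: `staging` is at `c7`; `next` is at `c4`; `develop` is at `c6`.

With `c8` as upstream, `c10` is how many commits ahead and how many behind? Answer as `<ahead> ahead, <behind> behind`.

8 ahead, 0 behind

Reachable from c10: {c1, c10, c11, c12, c13, c14, c16, c3, c5, c8, c9}.
Reachable from c8: {c1, c12, c8}.
Only in c10's history (ahead): {c10, c11, c13, c14, c16, c3, c5, c9} — 8.
Only in c8's history (behind): {} — 0.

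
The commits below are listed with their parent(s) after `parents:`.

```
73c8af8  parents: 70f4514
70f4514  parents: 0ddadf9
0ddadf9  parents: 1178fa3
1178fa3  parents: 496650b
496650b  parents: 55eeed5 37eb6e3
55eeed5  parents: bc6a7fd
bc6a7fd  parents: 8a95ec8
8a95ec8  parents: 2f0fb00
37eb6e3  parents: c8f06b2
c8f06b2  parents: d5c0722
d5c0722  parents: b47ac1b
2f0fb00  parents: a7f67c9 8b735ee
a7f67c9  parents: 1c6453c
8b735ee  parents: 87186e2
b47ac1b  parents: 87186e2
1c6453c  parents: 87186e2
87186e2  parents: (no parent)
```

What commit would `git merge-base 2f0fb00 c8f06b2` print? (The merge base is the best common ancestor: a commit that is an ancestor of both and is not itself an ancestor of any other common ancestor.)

Ancestors of 2f0fb00: {1c6453c, 2f0fb00, 87186e2, 8b735ee, a7f67c9}.
Ancestors of c8f06b2: {87186e2, b47ac1b, c8f06b2, d5c0722}.
Common ancestors: {87186e2}.
The only common ancestor is 87186e2, so it is the merge base.

87186e2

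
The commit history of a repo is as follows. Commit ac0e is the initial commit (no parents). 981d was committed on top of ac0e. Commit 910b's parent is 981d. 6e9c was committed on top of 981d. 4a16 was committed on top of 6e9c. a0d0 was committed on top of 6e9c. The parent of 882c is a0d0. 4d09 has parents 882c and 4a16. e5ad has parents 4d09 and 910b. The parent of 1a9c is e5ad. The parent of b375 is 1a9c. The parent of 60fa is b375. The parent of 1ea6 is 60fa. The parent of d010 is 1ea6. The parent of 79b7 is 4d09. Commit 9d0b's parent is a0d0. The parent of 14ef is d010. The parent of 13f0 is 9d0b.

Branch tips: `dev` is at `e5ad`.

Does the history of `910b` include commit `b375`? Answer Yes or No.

Ancestors of 910b: {910b, 981d, ac0e}.
b375 is not in that set, so it is not an ancestor of 910b.

No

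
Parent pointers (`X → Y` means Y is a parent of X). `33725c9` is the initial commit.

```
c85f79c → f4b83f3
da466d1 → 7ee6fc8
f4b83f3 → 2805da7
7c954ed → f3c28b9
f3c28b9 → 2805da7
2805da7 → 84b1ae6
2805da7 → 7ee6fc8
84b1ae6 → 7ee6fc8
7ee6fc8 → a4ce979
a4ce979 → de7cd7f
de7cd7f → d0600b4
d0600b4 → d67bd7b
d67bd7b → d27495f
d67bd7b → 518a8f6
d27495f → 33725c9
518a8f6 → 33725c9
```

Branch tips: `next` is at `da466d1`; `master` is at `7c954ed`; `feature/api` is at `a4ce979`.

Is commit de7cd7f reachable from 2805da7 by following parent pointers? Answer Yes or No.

Yes

Ancestors of 2805da7 (commits reachable by following parents): {2805da7, 33725c9, 518a8f6, 7ee6fc8, 84b1ae6, a4ce979, d0600b4, d27495f, d67bd7b, de7cd7f}.
de7cd7f is in that set, so it is an ancestor of 2805da7.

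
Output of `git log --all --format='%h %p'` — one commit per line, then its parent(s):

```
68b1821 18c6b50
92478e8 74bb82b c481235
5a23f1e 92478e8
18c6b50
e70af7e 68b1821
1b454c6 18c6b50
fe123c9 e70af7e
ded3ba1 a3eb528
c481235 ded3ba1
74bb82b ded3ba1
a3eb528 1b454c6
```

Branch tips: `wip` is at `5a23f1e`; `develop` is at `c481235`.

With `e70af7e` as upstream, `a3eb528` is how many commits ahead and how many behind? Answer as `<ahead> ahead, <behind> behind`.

2 ahead, 2 behind

Reachable from a3eb528: {18c6b50, 1b454c6, a3eb528}.
Reachable from e70af7e: {18c6b50, 68b1821, e70af7e}.
Only in a3eb528's history (ahead): {1b454c6, a3eb528} — 2.
Only in e70af7e's history (behind): {68b1821, e70af7e} — 2.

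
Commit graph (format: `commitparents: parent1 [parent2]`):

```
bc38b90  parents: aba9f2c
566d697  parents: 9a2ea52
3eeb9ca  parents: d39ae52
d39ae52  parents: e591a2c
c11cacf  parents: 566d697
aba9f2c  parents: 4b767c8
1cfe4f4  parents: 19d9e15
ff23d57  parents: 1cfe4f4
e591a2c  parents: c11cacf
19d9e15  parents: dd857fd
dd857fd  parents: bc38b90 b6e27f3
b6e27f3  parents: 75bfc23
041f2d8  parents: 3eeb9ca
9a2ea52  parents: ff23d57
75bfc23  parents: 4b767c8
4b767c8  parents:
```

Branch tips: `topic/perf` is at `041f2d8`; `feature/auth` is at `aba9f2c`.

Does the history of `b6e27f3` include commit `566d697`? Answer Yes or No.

Ancestors of b6e27f3: {4b767c8, 75bfc23, b6e27f3}.
566d697 is not in that set, so it is not an ancestor of b6e27f3.

No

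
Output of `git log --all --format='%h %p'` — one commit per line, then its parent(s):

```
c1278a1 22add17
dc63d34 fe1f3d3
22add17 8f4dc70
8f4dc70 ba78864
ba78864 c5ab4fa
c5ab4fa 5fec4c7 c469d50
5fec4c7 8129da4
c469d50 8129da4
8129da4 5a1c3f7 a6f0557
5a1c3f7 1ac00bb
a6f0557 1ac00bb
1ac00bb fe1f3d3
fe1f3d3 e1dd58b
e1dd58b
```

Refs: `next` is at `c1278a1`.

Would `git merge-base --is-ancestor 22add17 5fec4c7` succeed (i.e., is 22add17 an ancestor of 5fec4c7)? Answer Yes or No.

Ancestors of 5fec4c7: {1ac00bb, 5a1c3f7, 5fec4c7, 8129da4, a6f0557, e1dd58b, fe1f3d3}.
22add17 is not in that set, so it is not an ancestor of 5fec4c7.

No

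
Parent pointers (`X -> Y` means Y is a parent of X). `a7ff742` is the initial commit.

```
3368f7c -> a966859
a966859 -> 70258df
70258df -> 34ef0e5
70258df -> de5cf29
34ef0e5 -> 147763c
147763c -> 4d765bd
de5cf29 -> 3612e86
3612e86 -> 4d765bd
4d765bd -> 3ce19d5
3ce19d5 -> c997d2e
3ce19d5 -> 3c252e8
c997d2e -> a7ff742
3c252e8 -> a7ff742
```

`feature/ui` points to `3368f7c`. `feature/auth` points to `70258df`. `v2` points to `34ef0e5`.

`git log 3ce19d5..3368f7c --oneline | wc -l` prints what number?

Reachable from 3368f7c: {147763c, 3368f7c, 34ef0e5, 3612e86, 3c252e8, 3ce19d5, 4d765bd, 70258df, a7ff742, a966859, c997d2e, de5cf29}.
Reachable from 3ce19d5: {3c252e8, 3ce19d5, a7ff742, c997d2e}.
In 3368f7c's history but not 3ce19d5's: {147763c, 3368f7c, 34ef0e5, 3612e86, 4d765bd, 70258df, a966859, de5cf29} — 8 commits.

8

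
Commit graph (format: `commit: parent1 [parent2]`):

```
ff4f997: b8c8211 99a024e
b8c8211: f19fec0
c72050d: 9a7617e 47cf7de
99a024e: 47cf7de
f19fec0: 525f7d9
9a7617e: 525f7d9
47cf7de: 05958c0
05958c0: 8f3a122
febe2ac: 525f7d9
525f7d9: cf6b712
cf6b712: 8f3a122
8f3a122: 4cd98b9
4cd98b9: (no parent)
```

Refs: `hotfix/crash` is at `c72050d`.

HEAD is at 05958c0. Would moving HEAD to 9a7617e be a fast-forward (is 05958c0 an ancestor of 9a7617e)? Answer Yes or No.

No

A fast-forward from 05958c0 to 9a7617e is possible iff 05958c0 is an ancestor of 9a7617e.
Ancestors of 9a7617e: {4cd98b9, 525f7d9, 8f3a122, 9a7617e, cf6b712}.
05958c0 is not among them, so fast-forward is not possible.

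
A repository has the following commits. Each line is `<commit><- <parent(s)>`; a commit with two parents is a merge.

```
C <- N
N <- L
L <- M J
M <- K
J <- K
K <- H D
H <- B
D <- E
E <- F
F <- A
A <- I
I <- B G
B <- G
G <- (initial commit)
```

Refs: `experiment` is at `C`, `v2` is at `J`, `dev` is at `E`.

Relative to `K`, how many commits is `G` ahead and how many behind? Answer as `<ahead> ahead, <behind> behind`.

0 ahead, 8 behind

Reachable from G: {G}.
Reachable from K: {A, B, D, E, F, G, H, I, K}.
Only in G's history (ahead): {} — 0.
Only in K's history (behind): {A, B, D, E, F, H, I, K} — 8.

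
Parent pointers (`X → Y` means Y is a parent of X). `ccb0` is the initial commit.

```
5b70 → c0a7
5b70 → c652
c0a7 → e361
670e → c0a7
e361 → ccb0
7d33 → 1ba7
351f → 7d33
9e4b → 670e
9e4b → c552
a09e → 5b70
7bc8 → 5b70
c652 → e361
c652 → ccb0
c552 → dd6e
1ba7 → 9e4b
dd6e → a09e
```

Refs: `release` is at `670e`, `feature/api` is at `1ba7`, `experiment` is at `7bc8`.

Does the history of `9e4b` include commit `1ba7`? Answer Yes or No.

Ancestors of 9e4b: {5b70, 670e, 9e4b, a09e, c0a7, c552, c652, ccb0, dd6e, e361}.
1ba7 is not in that set, so it is not an ancestor of 9e4b.

No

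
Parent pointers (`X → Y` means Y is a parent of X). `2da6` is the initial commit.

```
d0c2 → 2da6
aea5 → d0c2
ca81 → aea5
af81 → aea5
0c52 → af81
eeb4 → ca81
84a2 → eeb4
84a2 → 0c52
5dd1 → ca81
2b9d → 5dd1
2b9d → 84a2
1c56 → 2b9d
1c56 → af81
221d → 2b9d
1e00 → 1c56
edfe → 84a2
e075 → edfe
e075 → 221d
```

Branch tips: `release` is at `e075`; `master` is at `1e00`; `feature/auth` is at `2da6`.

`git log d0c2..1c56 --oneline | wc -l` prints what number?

9

Reachable from 1c56: {0c52, 1c56, 2b9d, 2da6, 5dd1, 84a2, aea5, af81, ca81, d0c2, eeb4}.
Reachable from d0c2: {2da6, d0c2}.
In 1c56's history but not d0c2's: {0c52, 1c56, 2b9d, 5dd1, 84a2, aea5, af81, ca81, eeb4} — 9 commits.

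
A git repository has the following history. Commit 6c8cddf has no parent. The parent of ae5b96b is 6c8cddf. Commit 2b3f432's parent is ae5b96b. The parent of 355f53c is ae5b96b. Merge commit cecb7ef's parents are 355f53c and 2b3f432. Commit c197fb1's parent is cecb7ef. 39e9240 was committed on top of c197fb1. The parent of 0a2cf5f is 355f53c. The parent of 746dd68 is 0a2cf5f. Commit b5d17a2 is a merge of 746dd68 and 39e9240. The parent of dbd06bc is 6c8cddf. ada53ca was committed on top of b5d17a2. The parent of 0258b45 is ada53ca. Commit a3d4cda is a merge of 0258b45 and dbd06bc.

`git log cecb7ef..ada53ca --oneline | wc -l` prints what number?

6

Reachable from ada53ca: {0a2cf5f, 2b3f432, 355f53c, 39e9240, 6c8cddf, 746dd68, ada53ca, ae5b96b, b5d17a2, c197fb1, cecb7ef}.
Reachable from cecb7ef: {2b3f432, 355f53c, 6c8cddf, ae5b96b, cecb7ef}.
In ada53ca's history but not cecb7ef's: {0a2cf5f, 39e9240, 746dd68, ada53ca, b5d17a2, c197fb1} — 6 commits.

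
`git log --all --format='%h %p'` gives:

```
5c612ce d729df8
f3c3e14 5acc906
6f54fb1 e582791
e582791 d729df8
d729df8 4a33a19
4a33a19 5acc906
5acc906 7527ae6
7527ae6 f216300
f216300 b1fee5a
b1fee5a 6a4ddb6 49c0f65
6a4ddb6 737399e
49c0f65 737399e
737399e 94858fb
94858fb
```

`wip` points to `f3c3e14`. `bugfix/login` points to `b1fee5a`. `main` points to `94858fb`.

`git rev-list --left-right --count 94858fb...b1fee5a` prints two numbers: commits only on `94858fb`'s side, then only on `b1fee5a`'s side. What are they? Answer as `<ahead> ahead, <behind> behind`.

0 ahead, 4 behind

Reachable from 94858fb: {94858fb}.
Reachable from b1fee5a: {49c0f65, 6a4ddb6, 737399e, 94858fb, b1fee5a}.
Only in 94858fb's history (ahead): {} — 0.
Only in b1fee5a's history (behind): {49c0f65, 6a4ddb6, 737399e, b1fee5a} — 4.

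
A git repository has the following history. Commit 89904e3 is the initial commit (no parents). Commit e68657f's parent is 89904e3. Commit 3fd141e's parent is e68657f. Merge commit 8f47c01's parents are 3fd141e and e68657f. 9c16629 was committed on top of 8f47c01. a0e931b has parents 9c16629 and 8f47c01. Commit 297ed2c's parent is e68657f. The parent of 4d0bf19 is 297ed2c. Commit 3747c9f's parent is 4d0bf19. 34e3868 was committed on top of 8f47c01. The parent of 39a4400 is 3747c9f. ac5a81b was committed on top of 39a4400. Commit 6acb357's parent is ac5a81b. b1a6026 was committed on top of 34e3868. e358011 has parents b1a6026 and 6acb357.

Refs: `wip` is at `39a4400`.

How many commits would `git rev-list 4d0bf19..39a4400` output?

Reachable from 39a4400: {297ed2c, 3747c9f, 39a4400, 4d0bf19, 89904e3, e68657f}.
Reachable from 4d0bf19: {297ed2c, 4d0bf19, 89904e3, e68657f}.
In 39a4400's history but not 4d0bf19's: {3747c9f, 39a4400} — 2 commits.

2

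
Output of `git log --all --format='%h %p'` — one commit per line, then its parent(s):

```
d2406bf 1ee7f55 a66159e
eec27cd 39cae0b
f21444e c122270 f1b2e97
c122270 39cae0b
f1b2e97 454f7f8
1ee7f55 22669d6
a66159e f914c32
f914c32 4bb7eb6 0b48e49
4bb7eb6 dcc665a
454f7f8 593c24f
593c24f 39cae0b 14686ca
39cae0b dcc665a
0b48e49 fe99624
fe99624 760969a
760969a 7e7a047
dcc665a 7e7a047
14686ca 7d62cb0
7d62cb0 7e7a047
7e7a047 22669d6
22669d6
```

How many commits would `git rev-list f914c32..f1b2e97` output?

6

Reachable from f1b2e97: {14686ca, 22669d6, 39cae0b, 454f7f8, 593c24f, 7d62cb0, 7e7a047, dcc665a, f1b2e97}.
Reachable from f914c32: {0b48e49, 22669d6, 4bb7eb6, 760969a, 7e7a047, dcc665a, f914c32, fe99624}.
In f1b2e97's history but not f914c32's: {14686ca, 39cae0b, 454f7f8, 593c24f, 7d62cb0, f1b2e97} — 6 commits.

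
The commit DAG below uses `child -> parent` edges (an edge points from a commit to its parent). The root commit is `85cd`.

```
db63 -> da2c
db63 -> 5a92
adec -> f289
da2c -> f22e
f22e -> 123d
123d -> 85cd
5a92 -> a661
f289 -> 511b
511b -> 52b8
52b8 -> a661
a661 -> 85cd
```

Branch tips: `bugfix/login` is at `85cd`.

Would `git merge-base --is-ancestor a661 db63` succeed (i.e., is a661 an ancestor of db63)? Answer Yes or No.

Yes

Ancestors of db63 (commits reachable by following parents): {123d, 5a92, 85cd, a661, da2c, db63, f22e}.
a661 is in that set, so it is an ancestor of db63.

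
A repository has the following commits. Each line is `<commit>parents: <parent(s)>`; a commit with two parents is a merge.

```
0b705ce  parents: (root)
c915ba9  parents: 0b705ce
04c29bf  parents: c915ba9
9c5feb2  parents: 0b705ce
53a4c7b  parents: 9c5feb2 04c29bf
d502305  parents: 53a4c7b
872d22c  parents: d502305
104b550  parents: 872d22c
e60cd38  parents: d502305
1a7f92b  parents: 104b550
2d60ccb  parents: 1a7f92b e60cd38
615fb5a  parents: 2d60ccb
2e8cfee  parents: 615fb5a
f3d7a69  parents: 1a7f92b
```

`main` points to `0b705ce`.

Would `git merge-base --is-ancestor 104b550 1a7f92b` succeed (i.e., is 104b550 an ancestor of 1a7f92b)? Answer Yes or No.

Yes

Ancestors of 1a7f92b (commits reachable by following parents): {04c29bf, 0b705ce, 104b550, 1a7f92b, 53a4c7b, 872d22c, 9c5feb2, c915ba9, d502305}.
104b550 is in that set, so it is an ancestor of 1a7f92b.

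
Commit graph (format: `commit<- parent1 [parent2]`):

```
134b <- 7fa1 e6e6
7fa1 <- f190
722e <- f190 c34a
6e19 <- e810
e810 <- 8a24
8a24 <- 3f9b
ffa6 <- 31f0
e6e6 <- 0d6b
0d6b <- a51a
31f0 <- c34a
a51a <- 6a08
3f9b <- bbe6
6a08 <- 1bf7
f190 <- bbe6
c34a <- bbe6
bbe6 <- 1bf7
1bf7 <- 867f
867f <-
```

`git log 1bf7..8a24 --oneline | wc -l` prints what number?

3

Reachable from 8a24: {1bf7, 3f9b, 867f, 8a24, bbe6}.
Reachable from 1bf7: {1bf7, 867f}.
In 8a24's history but not 1bf7's: {3f9b, 8a24, bbe6} — 3 commits.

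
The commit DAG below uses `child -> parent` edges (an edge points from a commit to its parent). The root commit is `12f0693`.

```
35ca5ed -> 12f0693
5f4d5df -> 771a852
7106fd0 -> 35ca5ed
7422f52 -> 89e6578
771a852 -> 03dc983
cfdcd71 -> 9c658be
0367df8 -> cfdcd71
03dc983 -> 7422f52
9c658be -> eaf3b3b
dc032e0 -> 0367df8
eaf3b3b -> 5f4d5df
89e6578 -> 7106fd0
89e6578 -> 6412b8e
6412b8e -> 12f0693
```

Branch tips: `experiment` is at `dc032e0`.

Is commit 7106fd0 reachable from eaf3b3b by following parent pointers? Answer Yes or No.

Ancestors of eaf3b3b (commits reachable by following parents): {03dc983, 12f0693, 35ca5ed, 5f4d5df, 6412b8e, 7106fd0, 7422f52, 771a852, 89e6578, eaf3b3b}.
7106fd0 is in that set, so it is an ancestor of eaf3b3b.

Yes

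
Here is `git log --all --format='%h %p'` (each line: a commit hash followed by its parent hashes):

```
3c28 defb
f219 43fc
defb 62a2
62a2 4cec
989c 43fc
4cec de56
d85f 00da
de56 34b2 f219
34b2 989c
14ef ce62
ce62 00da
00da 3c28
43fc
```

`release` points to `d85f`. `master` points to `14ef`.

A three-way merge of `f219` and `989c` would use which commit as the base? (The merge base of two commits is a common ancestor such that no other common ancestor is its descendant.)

43fc

Ancestors of f219: {43fc, f219}.
Ancestors of 989c: {43fc, 989c}.
Common ancestors: {43fc}.
The only common ancestor is 43fc, so it is the merge base.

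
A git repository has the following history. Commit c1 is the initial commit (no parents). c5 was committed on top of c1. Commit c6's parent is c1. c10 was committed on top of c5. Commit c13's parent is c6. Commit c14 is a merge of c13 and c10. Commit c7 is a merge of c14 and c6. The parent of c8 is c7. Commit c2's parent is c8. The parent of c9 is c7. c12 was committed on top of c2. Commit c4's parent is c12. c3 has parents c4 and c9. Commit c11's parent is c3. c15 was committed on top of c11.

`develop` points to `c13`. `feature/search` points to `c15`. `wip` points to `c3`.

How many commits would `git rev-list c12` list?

10

Walking parent pointers from c12: reachable set = {c1, c10, c12, c13, c14, c2, c5, c6, c7, c8}.
That is 10 commits.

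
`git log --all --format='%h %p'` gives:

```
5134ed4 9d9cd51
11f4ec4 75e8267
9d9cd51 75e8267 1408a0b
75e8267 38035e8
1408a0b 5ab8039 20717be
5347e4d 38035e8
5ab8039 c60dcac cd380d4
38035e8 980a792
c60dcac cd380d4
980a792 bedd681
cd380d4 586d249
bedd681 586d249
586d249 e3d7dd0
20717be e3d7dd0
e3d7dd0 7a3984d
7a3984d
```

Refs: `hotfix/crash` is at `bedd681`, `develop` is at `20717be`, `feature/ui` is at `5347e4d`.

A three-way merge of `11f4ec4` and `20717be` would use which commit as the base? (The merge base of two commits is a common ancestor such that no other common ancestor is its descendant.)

e3d7dd0

Ancestors of 11f4ec4: {11f4ec4, 38035e8, 586d249, 75e8267, 7a3984d, 980a792, bedd681, e3d7dd0}.
Ancestors of 20717be: {20717be, 7a3984d, e3d7dd0}.
Common ancestors: {7a3984d, e3d7dd0}.
Among these, e3d7dd0 is not an ancestor of any other common ancestor — it is the merge base.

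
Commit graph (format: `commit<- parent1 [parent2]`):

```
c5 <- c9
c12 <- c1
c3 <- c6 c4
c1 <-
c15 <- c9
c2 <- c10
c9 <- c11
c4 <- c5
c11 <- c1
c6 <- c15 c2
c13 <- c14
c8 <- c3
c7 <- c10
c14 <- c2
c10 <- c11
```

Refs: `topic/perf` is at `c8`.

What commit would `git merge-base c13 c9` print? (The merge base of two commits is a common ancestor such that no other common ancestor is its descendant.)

Ancestors of c13: {c1, c10, c11, c13, c14, c2}.
Ancestors of c9: {c1, c11, c9}.
Common ancestors: {c1, c11}.
Among these, c11 is not an ancestor of any other common ancestor — it is the merge base.

c11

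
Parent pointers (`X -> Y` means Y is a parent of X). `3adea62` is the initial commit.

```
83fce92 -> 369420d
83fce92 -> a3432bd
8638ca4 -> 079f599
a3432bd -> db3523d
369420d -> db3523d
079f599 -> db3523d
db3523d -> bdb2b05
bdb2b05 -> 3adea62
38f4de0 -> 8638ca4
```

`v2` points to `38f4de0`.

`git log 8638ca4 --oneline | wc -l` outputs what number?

Walking parent pointers from 8638ca4: reachable set = {079f599, 3adea62, 8638ca4, bdb2b05, db3523d}.
That is 5 commits.

5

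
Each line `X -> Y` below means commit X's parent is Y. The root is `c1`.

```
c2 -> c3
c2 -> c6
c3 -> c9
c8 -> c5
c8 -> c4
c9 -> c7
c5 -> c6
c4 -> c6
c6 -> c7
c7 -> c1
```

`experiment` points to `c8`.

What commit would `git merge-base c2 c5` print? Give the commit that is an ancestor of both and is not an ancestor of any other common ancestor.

c6

Ancestors of c2: {c1, c2, c3, c6, c7, c9}.
Ancestors of c5: {c1, c5, c6, c7}.
Common ancestors: {c1, c6, c7}.
Among these, c6 is not an ancestor of any other common ancestor — it is the merge base.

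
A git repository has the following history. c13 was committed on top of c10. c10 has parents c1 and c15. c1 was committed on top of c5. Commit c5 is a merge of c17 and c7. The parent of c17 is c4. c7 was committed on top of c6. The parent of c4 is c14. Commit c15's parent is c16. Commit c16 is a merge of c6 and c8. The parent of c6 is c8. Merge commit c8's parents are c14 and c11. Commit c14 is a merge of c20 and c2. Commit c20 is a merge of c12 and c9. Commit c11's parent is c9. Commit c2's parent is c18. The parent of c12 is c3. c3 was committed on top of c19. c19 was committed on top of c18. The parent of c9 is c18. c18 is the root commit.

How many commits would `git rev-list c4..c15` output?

5

Reachable from c15: {c11, c12, c14, c15, c16, c18, c19, c2, c20, c3, c6, c8, c9}.
Reachable from c4: {c12, c14, c18, c19, c2, c20, c3, c4, c9}.
In c15's history but not c4's: {c11, c15, c16, c6, c8} — 5 commits.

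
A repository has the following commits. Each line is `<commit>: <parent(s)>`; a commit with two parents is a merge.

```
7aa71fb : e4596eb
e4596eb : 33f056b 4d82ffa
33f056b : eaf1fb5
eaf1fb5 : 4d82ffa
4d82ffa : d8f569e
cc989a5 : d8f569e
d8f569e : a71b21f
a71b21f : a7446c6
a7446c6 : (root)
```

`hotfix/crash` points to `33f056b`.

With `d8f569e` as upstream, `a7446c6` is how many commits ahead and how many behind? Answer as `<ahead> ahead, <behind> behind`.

0 ahead, 2 behind

Reachable from a7446c6: {a7446c6}.
Reachable from d8f569e: {a71b21f, a7446c6, d8f569e}.
Only in a7446c6's history (ahead): {} — 0.
Only in d8f569e's history (behind): {a71b21f, d8f569e} — 2.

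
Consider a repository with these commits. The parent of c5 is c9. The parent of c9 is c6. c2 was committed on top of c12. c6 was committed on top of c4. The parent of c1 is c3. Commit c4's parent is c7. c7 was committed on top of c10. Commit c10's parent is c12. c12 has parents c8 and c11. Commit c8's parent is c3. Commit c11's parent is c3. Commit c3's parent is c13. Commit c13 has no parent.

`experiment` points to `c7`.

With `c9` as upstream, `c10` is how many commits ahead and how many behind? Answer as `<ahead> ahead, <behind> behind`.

Reachable from c10: {c10, c11, c12, c13, c3, c8}.
Reachable from c9: {c10, c11, c12, c13, c3, c4, c6, c7, c8, c9}.
Only in c10's history (ahead): {} — 0.
Only in c9's history (behind): {c4, c6, c7, c9} — 4.

0 ahead, 4 behind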